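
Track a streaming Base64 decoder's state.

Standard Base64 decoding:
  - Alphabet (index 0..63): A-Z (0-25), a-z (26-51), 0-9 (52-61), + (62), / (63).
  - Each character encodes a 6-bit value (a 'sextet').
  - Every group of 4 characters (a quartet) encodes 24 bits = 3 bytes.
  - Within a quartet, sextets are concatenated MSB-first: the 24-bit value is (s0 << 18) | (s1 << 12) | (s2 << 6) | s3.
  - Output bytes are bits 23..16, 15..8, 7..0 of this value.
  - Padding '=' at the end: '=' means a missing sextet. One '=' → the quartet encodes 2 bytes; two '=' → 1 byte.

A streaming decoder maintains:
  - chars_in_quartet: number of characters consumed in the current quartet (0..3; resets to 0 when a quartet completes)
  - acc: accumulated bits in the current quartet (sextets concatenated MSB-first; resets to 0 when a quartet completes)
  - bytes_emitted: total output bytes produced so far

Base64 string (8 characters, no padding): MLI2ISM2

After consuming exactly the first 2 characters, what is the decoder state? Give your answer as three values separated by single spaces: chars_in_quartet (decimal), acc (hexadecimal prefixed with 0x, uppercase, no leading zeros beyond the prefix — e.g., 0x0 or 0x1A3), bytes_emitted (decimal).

After char 0 ('M'=12): chars_in_quartet=1 acc=0xC bytes_emitted=0
After char 1 ('L'=11): chars_in_quartet=2 acc=0x30B bytes_emitted=0

Answer: 2 0x30B 0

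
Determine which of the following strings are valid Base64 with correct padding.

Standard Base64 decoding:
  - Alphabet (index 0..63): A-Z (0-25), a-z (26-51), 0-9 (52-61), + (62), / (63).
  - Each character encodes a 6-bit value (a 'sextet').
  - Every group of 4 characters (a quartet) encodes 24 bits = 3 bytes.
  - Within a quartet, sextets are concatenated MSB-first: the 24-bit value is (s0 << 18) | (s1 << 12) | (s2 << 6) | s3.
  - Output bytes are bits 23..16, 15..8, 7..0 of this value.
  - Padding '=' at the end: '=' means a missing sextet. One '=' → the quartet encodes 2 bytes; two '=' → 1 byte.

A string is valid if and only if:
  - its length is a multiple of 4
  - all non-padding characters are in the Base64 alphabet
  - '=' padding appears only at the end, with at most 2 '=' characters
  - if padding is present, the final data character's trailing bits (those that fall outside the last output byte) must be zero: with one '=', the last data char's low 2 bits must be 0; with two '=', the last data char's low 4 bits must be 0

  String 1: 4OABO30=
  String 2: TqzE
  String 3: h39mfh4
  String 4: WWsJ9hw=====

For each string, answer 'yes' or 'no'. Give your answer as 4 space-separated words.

Answer: yes yes no no

Derivation:
String 1: '4OABO30=' → valid
String 2: 'TqzE' → valid
String 3: 'h39mfh4' → invalid (len=7 not mult of 4)
String 4: 'WWsJ9hw=====' → invalid (5 pad chars (max 2))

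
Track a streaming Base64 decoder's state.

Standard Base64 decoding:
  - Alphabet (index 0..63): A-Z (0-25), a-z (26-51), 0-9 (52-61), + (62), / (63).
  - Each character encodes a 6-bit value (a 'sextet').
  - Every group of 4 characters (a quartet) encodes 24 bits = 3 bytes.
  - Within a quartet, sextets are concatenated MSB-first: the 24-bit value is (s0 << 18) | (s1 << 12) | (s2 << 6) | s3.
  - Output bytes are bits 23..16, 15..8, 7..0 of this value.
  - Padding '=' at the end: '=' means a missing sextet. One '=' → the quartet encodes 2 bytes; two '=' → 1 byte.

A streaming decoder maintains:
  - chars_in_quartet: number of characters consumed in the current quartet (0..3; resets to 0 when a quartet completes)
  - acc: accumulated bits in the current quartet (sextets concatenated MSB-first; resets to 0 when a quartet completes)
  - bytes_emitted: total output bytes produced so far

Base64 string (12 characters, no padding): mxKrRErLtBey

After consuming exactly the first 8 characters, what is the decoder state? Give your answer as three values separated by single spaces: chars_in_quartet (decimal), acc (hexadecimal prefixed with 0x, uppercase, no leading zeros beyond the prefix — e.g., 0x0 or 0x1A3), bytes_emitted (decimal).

After char 0 ('m'=38): chars_in_quartet=1 acc=0x26 bytes_emitted=0
After char 1 ('x'=49): chars_in_quartet=2 acc=0x9B1 bytes_emitted=0
After char 2 ('K'=10): chars_in_quartet=3 acc=0x26C4A bytes_emitted=0
After char 3 ('r'=43): chars_in_quartet=4 acc=0x9B12AB -> emit 9B 12 AB, reset; bytes_emitted=3
After char 4 ('R'=17): chars_in_quartet=1 acc=0x11 bytes_emitted=3
After char 5 ('E'=4): chars_in_quartet=2 acc=0x444 bytes_emitted=3
After char 6 ('r'=43): chars_in_quartet=3 acc=0x1112B bytes_emitted=3
After char 7 ('L'=11): chars_in_quartet=4 acc=0x444ACB -> emit 44 4A CB, reset; bytes_emitted=6

Answer: 0 0x0 6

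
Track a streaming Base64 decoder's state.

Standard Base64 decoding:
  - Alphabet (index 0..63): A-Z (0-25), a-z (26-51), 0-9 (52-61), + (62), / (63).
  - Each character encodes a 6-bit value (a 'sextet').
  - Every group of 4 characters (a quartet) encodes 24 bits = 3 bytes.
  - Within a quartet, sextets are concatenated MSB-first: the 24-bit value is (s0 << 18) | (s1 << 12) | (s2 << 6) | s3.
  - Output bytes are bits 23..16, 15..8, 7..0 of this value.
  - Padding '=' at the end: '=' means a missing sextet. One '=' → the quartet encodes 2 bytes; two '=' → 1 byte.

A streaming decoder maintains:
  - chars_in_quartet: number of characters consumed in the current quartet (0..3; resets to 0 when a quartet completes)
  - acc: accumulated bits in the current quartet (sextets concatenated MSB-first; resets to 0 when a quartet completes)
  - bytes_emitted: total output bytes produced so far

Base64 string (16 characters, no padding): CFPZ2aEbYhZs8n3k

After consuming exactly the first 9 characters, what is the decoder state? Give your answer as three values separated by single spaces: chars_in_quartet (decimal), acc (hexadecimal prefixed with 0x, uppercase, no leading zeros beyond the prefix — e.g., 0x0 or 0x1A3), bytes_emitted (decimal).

After char 0 ('C'=2): chars_in_quartet=1 acc=0x2 bytes_emitted=0
After char 1 ('F'=5): chars_in_quartet=2 acc=0x85 bytes_emitted=0
After char 2 ('P'=15): chars_in_quartet=3 acc=0x214F bytes_emitted=0
After char 3 ('Z'=25): chars_in_quartet=4 acc=0x853D9 -> emit 08 53 D9, reset; bytes_emitted=3
After char 4 ('2'=54): chars_in_quartet=1 acc=0x36 bytes_emitted=3
After char 5 ('a'=26): chars_in_quartet=2 acc=0xD9A bytes_emitted=3
After char 6 ('E'=4): chars_in_quartet=3 acc=0x36684 bytes_emitted=3
After char 7 ('b'=27): chars_in_quartet=4 acc=0xD9A11B -> emit D9 A1 1B, reset; bytes_emitted=6
After char 8 ('Y'=24): chars_in_quartet=1 acc=0x18 bytes_emitted=6

Answer: 1 0x18 6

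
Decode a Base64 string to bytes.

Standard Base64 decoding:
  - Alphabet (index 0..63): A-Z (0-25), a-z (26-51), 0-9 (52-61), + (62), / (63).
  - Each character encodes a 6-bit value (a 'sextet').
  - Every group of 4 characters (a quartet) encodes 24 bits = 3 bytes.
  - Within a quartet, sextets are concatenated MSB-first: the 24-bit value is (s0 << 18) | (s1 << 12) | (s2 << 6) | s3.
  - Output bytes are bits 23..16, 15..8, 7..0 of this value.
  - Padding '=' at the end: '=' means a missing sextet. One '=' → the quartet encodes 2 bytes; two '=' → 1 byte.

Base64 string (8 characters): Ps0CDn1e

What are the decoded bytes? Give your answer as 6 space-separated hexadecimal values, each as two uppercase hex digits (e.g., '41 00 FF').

Answer: 3E CD 02 0E 7D 5E

Derivation:
After char 0 ('P'=15): chars_in_quartet=1 acc=0xF bytes_emitted=0
After char 1 ('s'=44): chars_in_quartet=2 acc=0x3EC bytes_emitted=0
After char 2 ('0'=52): chars_in_quartet=3 acc=0xFB34 bytes_emitted=0
After char 3 ('C'=2): chars_in_quartet=4 acc=0x3ECD02 -> emit 3E CD 02, reset; bytes_emitted=3
After char 4 ('D'=3): chars_in_quartet=1 acc=0x3 bytes_emitted=3
After char 5 ('n'=39): chars_in_quartet=2 acc=0xE7 bytes_emitted=3
After char 6 ('1'=53): chars_in_quartet=3 acc=0x39F5 bytes_emitted=3
After char 7 ('e'=30): chars_in_quartet=4 acc=0xE7D5E -> emit 0E 7D 5E, reset; bytes_emitted=6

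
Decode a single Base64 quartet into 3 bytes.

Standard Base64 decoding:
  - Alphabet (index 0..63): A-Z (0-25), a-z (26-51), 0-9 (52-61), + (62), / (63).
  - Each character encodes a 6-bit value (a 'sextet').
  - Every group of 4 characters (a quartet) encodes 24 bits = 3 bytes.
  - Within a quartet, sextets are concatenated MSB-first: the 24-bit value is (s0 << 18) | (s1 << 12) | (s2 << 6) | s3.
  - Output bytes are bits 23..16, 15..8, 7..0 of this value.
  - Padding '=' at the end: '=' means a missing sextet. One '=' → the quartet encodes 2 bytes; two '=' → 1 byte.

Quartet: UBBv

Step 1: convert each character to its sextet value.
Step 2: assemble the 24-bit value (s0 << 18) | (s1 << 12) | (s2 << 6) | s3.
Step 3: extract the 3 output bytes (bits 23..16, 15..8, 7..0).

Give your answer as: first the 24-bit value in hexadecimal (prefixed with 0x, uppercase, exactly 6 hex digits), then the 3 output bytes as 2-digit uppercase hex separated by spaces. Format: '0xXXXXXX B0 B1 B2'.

Sextets: U=20, B=1, B=1, v=47
24-bit: (20<<18) | (1<<12) | (1<<6) | 47
      = 0x500000 | 0x001000 | 0x000040 | 0x00002F
      = 0x50106F
Bytes: (v>>16)&0xFF=50, (v>>8)&0xFF=10, v&0xFF=6F

Answer: 0x50106F 50 10 6F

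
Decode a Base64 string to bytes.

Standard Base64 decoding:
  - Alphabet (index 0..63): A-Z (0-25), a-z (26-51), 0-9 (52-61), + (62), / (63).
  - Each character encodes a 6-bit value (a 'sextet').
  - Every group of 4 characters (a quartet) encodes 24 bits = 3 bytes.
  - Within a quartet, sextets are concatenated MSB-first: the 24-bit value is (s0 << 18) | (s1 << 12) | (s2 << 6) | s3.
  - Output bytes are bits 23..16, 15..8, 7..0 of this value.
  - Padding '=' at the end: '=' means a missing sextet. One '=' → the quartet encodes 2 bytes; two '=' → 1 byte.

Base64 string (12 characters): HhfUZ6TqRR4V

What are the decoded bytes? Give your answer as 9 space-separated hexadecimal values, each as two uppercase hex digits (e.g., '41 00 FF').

Answer: 1E 17 D4 67 A4 EA 45 1E 15

Derivation:
After char 0 ('H'=7): chars_in_quartet=1 acc=0x7 bytes_emitted=0
After char 1 ('h'=33): chars_in_quartet=2 acc=0x1E1 bytes_emitted=0
After char 2 ('f'=31): chars_in_quartet=3 acc=0x785F bytes_emitted=0
After char 3 ('U'=20): chars_in_quartet=4 acc=0x1E17D4 -> emit 1E 17 D4, reset; bytes_emitted=3
After char 4 ('Z'=25): chars_in_quartet=1 acc=0x19 bytes_emitted=3
After char 5 ('6'=58): chars_in_quartet=2 acc=0x67A bytes_emitted=3
After char 6 ('T'=19): chars_in_quartet=3 acc=0x19E93 bytes_emitted=3
After char 7 ('q'=42): chars_in_quartet=4 acc=0x67A4EA -> emit 67 A4 EA, reset; bytes_emitted=6
After char 8 ('R'=17): chars_in_quartet=1 acc=0x11 bytes_emitted=6
After char 9 ('R'=17): chars_in_quartet=2 acc=0x451 bytes_emitted=6
After char 10 ('4'=56): chars_in_quartet=3 acc=0x11478 bytes_emitted=6
After char 11 ('V'=21): chars_in_quartet=4 acc=0x451E15 -> emit 45 1E 15, reset; bytes_emitted=9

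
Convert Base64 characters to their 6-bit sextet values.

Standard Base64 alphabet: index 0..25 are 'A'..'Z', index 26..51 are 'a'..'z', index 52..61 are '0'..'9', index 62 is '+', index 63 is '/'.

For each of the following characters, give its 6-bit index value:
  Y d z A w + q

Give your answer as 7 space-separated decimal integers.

Answer: 24 29 51 0 48 62 42

Derivation:
'Y': A..Z range, ord('Y') − ord('A') = 24
'd': a..z range, 26 + ord('d') − ord('a') = 29
'z': a..z range, 26 + ord('z') − ord('a') = 51
'A': A..Z range, ord('A') − ord('A') = 0
'w': a..z range, 26 + ord('w') − ord('a') = 48
'+': index 62
'q': a..z range, 26 + ord('q') − ord('a') = 42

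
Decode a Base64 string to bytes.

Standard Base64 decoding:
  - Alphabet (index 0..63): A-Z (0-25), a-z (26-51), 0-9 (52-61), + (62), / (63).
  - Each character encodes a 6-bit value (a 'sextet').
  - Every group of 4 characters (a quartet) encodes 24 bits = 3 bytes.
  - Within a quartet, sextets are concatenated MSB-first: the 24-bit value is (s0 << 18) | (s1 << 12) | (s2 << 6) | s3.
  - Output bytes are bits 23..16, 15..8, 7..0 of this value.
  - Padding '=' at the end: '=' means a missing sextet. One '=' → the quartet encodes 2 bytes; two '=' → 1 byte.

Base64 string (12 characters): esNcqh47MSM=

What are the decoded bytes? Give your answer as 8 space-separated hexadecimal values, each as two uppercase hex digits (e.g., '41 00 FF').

Answer: 7A C3 5C AA 1E 3B 31 23

Derivation:
After char 0 ('e'=30): chars_in_quartet=1 acc=0x1E bytes_emitted=0
After char 1 ('s'=44): chars_in_quartet=2 acc=0x7AC bytes_emitted=0
After char 2 ('N'=13): chars_in_quartet=3 acc=0x1EB0D bytes_emitted=0
After char 3 ('c'=28): chars_in_quartet=4 acc=0x7AC35C -> emit 7A C3 5C, reset; bytes_emitted=3
After char 4 ('q'=42): chars_in_quartet=1 acc=0x2A bytes_emitted=3
After char 5 ('h'=33): chars_in_quartet=2 acc=0xAA1 bytes_emitted=3
After char 6 ('4'=56): chars_in_quartet=3 acc=0x2A878 bytes_emitted=3
After char 7 ('7'=59): chars_in_quartet=4 acc=0xAA1E3B -> emit AA 1E 3B, reset; bytes_emitted=6
After char 8 ('M'=12): chars_in_quartet=1 acc=0xC bytes_emitted=6
After char 9 ('S'=18): chars_in_quartet=2 acc=0x312 bytes_emitted=6
After char 10 ('M'=12): chars_in_quartet=3 acc=0xC48C bytes_emitted=6
Padding '=': partial quartet acc=0xC48C -> emit 31 23; bytes_emitted=8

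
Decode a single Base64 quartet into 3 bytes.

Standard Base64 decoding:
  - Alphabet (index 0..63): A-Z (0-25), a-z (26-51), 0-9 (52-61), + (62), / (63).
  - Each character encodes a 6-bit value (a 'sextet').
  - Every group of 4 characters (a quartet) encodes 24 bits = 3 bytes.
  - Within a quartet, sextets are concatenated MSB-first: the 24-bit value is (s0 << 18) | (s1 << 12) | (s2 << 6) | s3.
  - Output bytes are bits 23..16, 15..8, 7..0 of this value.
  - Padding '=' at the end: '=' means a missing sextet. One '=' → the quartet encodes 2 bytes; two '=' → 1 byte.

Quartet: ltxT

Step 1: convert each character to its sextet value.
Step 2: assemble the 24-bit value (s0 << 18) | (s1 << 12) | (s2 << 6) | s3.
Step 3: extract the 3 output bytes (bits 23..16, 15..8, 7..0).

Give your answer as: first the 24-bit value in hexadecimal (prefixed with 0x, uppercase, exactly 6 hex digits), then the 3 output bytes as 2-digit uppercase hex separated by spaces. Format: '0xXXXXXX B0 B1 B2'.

Sextets: l=37, t=45, x=49, T=19
24-bit: (37<<18) | (45<<12) | (49<<6) | 19
      = 0x940000 | 0x02D000 | 0x000C40 | 0x000013
      = 0x96DC53
Bytes: (v>>16)&0xFF=96, (v>>8)&0xFF=DC, v&0xFF=53

Answer: 0x96DC53 96 DC 53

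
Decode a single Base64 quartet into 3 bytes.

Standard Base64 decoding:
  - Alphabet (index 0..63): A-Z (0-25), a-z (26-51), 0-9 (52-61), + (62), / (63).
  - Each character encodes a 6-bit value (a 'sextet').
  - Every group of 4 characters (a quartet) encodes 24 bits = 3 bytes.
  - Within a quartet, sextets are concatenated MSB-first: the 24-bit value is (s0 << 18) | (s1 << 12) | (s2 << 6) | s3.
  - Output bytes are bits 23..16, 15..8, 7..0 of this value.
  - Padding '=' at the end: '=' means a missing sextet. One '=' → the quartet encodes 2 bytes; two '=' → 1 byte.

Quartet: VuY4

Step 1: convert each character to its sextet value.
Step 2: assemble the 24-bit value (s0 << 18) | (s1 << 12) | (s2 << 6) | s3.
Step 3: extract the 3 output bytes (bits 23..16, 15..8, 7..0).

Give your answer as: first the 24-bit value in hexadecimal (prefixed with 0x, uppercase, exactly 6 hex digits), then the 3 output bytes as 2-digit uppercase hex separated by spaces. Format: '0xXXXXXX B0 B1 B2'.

Sextets: V=21, u=46, Y=24, 4=56
24-bit: (21<<18) | (46<<12) | (24<<6) | 56
      = 0x540000 | 0x02E000 | 0x000600 | 0x000038
      = 0x56E638
Bytes: (v>>16)&0xFF=56, (v>>8)&0xFF=E6, v&0xFF=38

Answer: 0x56E638 56 E6 38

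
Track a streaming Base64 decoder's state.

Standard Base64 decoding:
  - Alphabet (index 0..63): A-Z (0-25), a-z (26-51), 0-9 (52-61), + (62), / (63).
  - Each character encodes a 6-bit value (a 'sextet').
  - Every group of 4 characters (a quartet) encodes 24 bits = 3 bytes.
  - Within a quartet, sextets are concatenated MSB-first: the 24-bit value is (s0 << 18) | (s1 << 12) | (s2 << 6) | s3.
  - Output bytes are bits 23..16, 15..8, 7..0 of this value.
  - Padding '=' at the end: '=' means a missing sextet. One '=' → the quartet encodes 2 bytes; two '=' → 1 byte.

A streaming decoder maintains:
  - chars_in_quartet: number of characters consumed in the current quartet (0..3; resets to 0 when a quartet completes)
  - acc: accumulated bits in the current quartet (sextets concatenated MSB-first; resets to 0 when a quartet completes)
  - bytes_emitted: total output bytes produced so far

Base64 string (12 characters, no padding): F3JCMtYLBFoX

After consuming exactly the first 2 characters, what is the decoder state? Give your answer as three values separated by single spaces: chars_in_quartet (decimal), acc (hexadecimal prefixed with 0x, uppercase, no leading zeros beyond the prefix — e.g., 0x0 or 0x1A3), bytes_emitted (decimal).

After char 0 ('F'=5): chars_in_quartet=1 acc=0x5 bytes_emitted=0
After char 1 ('3'=55): chars_in_quartet=2 acc=0x177 bytes_emitted=0

Answer: 2 0x177 0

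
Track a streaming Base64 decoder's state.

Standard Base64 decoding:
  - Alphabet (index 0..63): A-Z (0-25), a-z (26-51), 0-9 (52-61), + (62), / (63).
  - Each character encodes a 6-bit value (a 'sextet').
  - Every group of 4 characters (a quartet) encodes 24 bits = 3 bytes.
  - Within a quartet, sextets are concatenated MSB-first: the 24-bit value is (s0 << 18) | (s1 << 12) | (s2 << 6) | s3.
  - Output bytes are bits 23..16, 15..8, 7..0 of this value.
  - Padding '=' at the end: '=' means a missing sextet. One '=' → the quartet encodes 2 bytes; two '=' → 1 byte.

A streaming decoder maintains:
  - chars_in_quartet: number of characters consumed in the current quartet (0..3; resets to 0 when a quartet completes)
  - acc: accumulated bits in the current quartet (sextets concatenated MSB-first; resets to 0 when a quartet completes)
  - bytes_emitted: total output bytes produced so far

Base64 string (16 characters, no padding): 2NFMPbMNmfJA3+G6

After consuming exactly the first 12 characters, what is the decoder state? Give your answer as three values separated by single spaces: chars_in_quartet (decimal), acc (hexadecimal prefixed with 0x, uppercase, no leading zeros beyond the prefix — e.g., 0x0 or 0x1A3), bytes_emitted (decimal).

Answer: 0 0x0 9

Derivation:
After char 0 ('2'=54): chars_in_quartet=1 acc=0x36 bytes_emitted=0
After char 1 ('N'=13): chars_in_quartet=2 acc=0xD8D bytes_emitted=0
After char 2 ('F'=5): chars_in_quartet=3 acc=0x36345 bytes_emitted=0
After char 3 ('M'=12): chars_in_quartet=4 acc=0xD8D14C -> emit D8 D1 4C, reset; bytes_emitted=3
After char 4 ('P'=15): chars_in_quartet=1 acc=0xF bytes_emitted=3
After char 5 ('b'=27): chars_in_quartet=2 acc=0x3DB bytes_emitted=3
After char 6 ('M'=12): chars_in_quartet=3 acc=0xF6CC bytes_emitted=3
After char 7 ('N'=13): chars_in_quartet=4 acc=0x3DB30D -> emit 3D B3 0D, reset; bytes_emitted=6
After char 8 ('m'=38): chars_in_quartet=1 acc=0x26 bytes_emitted=6
After char 9 ('f'=31): chars_in_quartet=2 acc=0x99F bytes_emitted=6
After char 10 ('J'=9): chars_in_quartet=3 acc=0x267C9 bytes_emitted=6
After char 11 ('A'=0): chars_in_quartet=4 acc=0x99F240 -> emit 99 F2 40, reset; bytes_emitted=9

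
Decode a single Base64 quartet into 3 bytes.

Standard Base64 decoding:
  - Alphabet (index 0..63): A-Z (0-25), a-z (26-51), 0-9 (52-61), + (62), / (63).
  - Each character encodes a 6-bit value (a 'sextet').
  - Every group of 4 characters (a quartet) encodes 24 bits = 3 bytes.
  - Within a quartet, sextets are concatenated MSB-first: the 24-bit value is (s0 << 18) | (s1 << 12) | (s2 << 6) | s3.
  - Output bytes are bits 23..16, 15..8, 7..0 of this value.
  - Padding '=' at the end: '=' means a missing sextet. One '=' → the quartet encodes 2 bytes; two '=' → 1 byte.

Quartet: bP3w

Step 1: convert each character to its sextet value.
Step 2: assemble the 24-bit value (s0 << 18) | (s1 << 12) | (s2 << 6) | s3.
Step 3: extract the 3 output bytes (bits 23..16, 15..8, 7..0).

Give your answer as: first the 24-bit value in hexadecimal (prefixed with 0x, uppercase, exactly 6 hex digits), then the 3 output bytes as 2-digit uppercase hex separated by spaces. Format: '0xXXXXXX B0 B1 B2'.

Answer: 0x6CFDF0 6C FD F0

Derivation:
Sextets: b=27, P=15, 3=55, w=48
24-bit: (27<<18) | (15<<12) | (55<<6) | 48
      = 0x6C0000 | 0x00F000 | 0x000DC0 | 0x000030
      = 0x6CFDF0
Bytes: (v>>16)&0xFF=6C, (v>>8)&0xFF=FD, v&0xFF=F0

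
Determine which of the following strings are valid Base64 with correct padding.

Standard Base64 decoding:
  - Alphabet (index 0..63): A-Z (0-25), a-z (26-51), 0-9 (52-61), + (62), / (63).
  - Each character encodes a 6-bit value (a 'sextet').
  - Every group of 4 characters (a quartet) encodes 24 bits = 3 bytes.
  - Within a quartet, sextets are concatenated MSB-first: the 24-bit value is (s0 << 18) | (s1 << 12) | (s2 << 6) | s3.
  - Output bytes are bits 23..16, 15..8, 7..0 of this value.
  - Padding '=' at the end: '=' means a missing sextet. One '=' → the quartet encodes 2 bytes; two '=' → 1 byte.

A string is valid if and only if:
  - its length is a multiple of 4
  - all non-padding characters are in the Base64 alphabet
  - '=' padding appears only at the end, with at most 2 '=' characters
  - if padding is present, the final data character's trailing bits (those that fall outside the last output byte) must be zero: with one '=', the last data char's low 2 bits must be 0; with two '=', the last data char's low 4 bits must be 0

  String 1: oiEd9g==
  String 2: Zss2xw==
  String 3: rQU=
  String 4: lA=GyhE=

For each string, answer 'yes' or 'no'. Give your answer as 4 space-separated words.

Answer: yes yes yes no

Derivation:
String 1: 'oiEd9g==' → valid
String 2: 'Zss2xw==' → valid
String 3: 'rQU=' → valid
String 4: 'lA=GyhE=' → invalid (bad char(s): ['=']; '=' in middle)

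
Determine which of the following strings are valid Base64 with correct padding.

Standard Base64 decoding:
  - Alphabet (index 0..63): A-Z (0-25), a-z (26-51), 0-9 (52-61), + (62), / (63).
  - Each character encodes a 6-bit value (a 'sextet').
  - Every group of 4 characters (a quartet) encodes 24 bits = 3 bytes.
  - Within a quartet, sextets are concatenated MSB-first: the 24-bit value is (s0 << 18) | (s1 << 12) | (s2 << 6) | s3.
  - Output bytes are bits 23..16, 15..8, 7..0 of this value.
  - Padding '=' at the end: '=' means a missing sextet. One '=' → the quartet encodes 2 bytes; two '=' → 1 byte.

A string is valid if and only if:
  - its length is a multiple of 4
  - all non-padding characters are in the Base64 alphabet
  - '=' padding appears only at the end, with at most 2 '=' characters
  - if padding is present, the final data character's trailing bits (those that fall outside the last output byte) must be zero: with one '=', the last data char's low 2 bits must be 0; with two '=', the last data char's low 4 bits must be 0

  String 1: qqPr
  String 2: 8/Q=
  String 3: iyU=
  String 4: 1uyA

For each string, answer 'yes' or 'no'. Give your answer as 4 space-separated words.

Answer: yes yes yes yes

Derivation:
String 1: 'qqPr' → valid
String 2: '8/Q=' → valid
String 3: 'iyU=' → valid
String 4: '1uyA' → valid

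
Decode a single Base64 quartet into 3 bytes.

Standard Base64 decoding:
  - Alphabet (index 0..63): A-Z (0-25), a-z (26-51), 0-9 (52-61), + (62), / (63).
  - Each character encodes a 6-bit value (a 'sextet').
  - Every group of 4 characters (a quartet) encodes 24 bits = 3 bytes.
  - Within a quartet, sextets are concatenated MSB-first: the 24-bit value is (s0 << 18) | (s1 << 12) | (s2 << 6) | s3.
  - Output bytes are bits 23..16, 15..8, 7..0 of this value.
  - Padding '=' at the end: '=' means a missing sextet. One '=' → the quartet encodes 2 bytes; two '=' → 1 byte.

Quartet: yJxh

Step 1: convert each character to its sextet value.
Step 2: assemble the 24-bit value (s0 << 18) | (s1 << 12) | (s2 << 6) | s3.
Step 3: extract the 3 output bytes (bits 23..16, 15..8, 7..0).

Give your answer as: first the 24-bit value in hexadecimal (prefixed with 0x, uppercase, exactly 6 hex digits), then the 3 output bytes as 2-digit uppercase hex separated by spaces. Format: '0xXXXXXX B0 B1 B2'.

Sextets: y=50, J=9, x=49, h=33
24-bit: (50<<18) | (9<<12) | (49<<6) | 33
      = 0xC80000 | 0x009000 | 0x000C40 | 0x000021
      = 0xC89C61
Bytes: (v>>16)&0xFF=C8, (v>>8)&0xFF=9C, v&0xFF=61

Answer: 0xC89C61 C8 9C 61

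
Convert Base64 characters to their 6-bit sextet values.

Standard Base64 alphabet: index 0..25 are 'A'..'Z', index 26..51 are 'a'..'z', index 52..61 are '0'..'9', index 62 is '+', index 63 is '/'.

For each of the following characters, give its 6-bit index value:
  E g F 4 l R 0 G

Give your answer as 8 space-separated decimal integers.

Answer: 4 32 5 56 37 17 52 6

Derivation:
'E': A..Z range, ord('E') − ord('A') = 4
'g': a..z range, 26 + ord('g') − ord('a') = 32
'F': A..Z range, ord('F') − ord('A') = 5
'4': 0..9 range, 52 + ord('4') − ord('0') = 56
'l': a..z range, 26 + ord('l') − ord('a') = 37
'R': A..Z range, ord('R') − ord('A') = 17
'0': 0..9 range, 52 + ord('0') − ord('0') = 52
'G': A..Z range, ord('G') − ord('A') = 6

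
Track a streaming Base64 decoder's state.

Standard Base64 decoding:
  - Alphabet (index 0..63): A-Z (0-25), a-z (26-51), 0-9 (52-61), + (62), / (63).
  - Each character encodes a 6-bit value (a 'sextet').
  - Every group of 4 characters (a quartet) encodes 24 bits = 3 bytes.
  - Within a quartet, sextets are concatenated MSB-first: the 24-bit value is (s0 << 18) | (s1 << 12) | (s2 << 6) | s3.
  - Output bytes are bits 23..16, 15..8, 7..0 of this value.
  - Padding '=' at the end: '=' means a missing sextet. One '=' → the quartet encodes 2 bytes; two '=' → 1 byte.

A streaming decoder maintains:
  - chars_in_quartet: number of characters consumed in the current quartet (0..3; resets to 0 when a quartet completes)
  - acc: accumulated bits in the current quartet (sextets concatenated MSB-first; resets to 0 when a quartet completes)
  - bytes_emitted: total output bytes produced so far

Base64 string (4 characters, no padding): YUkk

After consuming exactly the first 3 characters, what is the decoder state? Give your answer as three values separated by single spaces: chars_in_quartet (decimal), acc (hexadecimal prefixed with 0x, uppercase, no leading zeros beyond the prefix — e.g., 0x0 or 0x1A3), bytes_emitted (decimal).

Answer: 3 0x18524 0

Derivation:
After char 0 ('Y'=24): chars_in_quartet=1 acc=0x18 bytes_emitted=0
After char 1 ('U'=20): chars_in_quartet=2 acc=0x614 bytes_emitted=0
After char 2 ('k'=36): chars_in_quartet=3 acc=0x18524 bytes_emitted=0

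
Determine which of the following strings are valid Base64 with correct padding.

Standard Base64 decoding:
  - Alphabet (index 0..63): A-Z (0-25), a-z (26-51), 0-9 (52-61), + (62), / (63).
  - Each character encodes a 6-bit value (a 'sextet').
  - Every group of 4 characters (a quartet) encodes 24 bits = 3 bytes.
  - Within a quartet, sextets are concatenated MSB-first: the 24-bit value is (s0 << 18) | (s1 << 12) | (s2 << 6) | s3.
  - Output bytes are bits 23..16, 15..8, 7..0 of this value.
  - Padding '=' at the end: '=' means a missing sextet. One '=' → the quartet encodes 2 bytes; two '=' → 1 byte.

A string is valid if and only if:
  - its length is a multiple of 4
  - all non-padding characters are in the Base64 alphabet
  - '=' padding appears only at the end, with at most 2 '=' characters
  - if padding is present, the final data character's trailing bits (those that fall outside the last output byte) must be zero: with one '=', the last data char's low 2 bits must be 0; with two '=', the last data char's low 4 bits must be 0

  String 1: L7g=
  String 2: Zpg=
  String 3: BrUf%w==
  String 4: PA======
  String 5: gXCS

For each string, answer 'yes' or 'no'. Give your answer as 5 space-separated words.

Answer: yes yes no no yes

Derivation:
String 1: 'L7g=' → valid
String 2: 'Zpg=' → valid
String 3: 'BrUf%w==' → invalid (bad char(s): ['%'])
String 4: 'PA======' → invalid (6 pad chars (max 2))
String 5: 'gXCS' → valid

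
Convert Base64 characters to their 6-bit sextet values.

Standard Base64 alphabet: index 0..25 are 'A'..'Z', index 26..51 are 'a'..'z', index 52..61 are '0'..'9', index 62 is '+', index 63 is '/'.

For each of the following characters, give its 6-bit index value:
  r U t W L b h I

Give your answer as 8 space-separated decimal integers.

'r': a..z range, 26 + ord('r') − ord('a') = 43
'U': A..Z range, ord('U') − ord('A') = 20
't': a..z range, 26 + ord('t') − ord('a') = 45
'W': A..Z range, ord('W') − ord('A') = 22
'L': A..Z range, ord('L') − ord('A') = 11
'b': a..z range, 26 + ord('b') − ord('a') = 27
'h': a..z range, 26 + ord('h') − ord('a') = 33
'I': A..Z range, ord('I') − ord('A') = 8

Answer: 43 20 45 22 11 27 33 8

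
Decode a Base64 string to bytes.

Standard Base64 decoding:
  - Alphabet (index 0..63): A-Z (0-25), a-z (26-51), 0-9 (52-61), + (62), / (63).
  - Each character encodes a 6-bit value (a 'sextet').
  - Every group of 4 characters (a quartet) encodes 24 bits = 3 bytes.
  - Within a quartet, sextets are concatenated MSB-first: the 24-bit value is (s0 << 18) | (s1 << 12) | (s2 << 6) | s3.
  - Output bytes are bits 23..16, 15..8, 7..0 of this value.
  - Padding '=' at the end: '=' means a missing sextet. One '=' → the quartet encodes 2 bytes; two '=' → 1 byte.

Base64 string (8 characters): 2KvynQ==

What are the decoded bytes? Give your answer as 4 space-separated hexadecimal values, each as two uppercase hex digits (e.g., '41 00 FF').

Answer: D8 AB F2 9D

Derivation:
After char 0 ('2'=54): chars_in_quartet=1 acc=0x36 bytes_emitted=0
After char 1 ('K'=10): chars_in_quartet=2 acc=0xD8A bytes_emitted=0
After char 2 ('v'=47): chars_in_quartet=3 acc=0x362AF bytes_emitted=0
After char 3 ('y'=50): chars_in_quartet=4 acc=0xD8ABF2 -> emit D8 AB F2, reset; bytes_emitted=3
After char 4 ('n'=39): chars_in_quartet=1 acc=0x27 bytes_emitted=3
After char 5 ('Q'=16): chars_in_quartet=2 acc=0x9D0 bytes_emitted=3
Padding '==': partial quartet acc=0x9D0 -> emit 9D; bytes_emitted=4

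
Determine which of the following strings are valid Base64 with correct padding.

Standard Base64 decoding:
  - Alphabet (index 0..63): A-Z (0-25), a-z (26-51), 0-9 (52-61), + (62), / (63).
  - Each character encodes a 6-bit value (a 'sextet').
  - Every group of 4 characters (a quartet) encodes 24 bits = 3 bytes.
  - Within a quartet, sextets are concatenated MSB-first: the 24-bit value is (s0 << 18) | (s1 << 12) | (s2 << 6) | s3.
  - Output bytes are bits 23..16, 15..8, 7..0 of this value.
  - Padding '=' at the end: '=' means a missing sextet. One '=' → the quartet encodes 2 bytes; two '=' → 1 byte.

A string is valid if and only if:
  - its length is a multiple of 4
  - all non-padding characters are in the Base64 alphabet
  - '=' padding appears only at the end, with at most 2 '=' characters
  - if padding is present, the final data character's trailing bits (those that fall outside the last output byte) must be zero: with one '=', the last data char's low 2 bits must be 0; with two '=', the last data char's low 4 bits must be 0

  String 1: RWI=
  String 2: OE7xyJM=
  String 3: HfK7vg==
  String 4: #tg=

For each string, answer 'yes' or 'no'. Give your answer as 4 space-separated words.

String 1: 'RWI=' → valid
String 2: 'OE7xyJM=' → valid
String 3: 'HfK7vg==' → valid
String 4: '#tg=' → invalid (bad char(s): ['#'])

Answer: yes yes yes no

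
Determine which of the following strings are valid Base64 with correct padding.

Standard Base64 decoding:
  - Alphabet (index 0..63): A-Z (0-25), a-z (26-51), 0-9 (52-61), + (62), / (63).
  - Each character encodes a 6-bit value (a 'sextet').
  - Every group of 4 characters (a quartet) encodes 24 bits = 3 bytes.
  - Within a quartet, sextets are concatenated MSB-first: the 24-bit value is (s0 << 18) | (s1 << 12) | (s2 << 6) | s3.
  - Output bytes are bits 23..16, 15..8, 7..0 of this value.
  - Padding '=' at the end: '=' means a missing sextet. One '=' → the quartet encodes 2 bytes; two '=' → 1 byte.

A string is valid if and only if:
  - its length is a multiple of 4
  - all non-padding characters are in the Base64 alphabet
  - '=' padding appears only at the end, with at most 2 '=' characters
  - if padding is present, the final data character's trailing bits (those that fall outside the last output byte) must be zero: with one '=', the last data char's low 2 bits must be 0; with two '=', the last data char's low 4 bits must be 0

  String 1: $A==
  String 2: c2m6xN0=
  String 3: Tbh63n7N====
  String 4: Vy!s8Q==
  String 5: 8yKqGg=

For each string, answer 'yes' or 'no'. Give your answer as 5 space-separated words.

String 1: '$A==' → invalid (bad char(s): ['$'])
String 2: 'c2m6xN0=' → valid
String 3: 'Tbh63n7N====' → invalid (4 pad chars (max 2))
String 4: 'Vy!s8Q==' → invalid (bad char(s): ['!'])
String 5: '8yKqGg=' → invalid (len=7 not mult of 4)

Answer: no yes no no no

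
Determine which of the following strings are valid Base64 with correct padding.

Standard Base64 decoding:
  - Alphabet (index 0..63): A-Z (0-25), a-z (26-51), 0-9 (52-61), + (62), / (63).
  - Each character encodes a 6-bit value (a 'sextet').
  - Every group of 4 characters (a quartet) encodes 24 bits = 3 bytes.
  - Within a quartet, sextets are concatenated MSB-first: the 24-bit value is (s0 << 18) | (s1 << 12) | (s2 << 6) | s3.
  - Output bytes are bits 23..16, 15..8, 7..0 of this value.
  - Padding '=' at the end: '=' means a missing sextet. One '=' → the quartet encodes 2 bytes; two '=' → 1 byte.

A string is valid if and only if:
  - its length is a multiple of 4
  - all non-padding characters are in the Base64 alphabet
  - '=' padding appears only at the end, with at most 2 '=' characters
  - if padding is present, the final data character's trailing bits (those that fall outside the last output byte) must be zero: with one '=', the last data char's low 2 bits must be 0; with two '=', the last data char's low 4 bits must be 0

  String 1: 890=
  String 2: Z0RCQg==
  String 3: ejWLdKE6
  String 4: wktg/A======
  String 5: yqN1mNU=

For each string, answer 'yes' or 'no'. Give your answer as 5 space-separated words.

Answer: yes yes yes no yes

Derivation:
String 1: '890=' → valid
String 2: 'Z0RCQg==' → valid
String 3: 'ejWLdKE6' → valid
String 4: 'wktg/A======' → invalid (6 pad chars (max 2))
String 5: 'yqN1mNU=' → valid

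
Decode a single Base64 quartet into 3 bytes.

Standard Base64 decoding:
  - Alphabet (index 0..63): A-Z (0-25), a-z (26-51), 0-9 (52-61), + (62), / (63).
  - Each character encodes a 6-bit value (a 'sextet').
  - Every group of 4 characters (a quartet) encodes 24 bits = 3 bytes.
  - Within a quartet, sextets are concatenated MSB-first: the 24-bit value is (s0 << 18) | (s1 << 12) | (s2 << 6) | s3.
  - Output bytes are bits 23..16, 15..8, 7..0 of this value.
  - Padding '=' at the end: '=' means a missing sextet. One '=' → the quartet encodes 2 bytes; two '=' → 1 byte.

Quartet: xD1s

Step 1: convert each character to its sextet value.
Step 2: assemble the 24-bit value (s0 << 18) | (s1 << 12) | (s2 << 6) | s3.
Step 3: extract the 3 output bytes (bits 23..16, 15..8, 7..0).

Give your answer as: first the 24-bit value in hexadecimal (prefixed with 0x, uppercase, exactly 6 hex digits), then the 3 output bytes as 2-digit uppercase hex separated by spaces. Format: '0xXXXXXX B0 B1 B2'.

Sextets: x=49, D=3, 1=53, s=44
24-bit: (49<<18) | (3<<12) | (53<<6) | 44
      = 0xC40000 | 0x003000 | 0x000D40 | 0x00002C
      = 0xC43D6C
Bytes: (v>>16)&0xFF=C4, (v>>8)&0xFF=3D, v&0xFF=6C

Answer: 0xC43D6C C4 3D 6C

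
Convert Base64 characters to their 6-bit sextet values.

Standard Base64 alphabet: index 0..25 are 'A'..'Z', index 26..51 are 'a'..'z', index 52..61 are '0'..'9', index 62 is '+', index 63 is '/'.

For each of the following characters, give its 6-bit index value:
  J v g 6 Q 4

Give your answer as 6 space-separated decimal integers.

Answer: 9 47 32 58 16 56

Derivation:
'J': A..Z range, ord('J') − ord('A') = 9
'v': a..z range, 26 + ord('v') − ord('a') = 47
'g': a..z range, 26 + ord('g') − ord('a') = 32
'6': 0..9 range, 52 + ord('6') − ord('0') = 58
'Q': A..Z range, ord('Q') − ord('A') = 16
'4': 0..9 range, 52 + ord('4') − ord('0') = 56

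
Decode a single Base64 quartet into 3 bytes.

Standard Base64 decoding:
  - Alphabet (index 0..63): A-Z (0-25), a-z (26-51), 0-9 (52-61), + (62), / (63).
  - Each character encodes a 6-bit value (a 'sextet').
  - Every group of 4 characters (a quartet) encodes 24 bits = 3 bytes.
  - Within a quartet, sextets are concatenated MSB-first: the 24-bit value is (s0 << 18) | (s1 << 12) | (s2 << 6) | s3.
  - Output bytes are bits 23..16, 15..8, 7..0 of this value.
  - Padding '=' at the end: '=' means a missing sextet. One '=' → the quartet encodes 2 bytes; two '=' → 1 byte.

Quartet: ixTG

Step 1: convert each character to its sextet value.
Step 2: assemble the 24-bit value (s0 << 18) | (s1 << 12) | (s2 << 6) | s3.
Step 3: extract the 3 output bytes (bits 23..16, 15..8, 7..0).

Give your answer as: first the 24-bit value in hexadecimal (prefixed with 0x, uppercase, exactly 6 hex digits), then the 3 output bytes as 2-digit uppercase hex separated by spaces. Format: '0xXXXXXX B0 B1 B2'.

Sextets: i=34, x=49, T=19, G=6
24-bit: (34<<18) | (49<<12) | (19<<6) | 6
      = 0x880000 | 0x031000 | 0x0004C0 | 0x000006
      = 0x8B14C6
Bytes: (v>>16)&0xFF=8B, (v>>8)&0xFF=14, v&0xFF=C6

Answer: 0x8B14C6 8B 14 C6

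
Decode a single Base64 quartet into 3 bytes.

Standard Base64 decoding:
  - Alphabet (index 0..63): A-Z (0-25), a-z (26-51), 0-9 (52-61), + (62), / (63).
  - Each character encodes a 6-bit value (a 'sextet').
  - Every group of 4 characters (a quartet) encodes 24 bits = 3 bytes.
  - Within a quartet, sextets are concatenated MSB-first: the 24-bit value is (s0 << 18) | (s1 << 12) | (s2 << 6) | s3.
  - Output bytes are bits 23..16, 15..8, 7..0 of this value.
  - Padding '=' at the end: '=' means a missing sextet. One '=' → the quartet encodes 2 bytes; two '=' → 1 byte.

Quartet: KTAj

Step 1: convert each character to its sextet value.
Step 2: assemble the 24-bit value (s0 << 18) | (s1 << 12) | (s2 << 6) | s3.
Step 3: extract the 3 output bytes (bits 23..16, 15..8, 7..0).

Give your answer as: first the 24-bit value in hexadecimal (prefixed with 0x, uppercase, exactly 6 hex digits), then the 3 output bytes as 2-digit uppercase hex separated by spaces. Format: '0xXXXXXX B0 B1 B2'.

Sextets: K=10, T=19, A=0, j=35
24-bit: (10<<18) | (19<<12) | (0<<6) | 35
      = 0x280000 | 0x013000 | 0x000000 | 0x000023
      = 0x293023
Bytes: (v>>16)&0xFF=29, (v>>8)&0xFF=30, v&0xFF=23

Answer: 0x293023 29 30 23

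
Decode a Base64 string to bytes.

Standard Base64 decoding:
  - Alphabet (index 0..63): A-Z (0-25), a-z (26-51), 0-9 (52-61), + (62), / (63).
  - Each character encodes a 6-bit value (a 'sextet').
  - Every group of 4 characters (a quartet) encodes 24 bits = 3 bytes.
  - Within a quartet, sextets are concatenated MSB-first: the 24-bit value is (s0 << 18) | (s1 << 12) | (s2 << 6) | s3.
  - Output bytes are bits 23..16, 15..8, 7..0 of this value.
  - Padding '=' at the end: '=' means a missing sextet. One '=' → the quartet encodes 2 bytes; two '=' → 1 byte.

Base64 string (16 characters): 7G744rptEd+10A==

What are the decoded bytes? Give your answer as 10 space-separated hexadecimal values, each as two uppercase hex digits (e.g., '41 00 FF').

After char 0 ('7'=59): chars_in_quartet=1 acc=0x3B bytes_emitted=0
After char 1 ('G'=6): chars_in_quartet=2 acc=0xEC6 bytes_emitted=0
After char 2 ('7'=59): chars_in_quartet=3 acc=0x3B1BB bytes_emitted=0
After char 3 ('4'=56): chars_in_quartet=4 acc=0xEC6EF8 -> emit EC 6E F8, reset; bytes_emitted=3
After char 4 ('4'=56): chars_in_quartet=1 acc=0x38 bytes_emitted=3
After char 5 ('r'=43): chars_in_quartet=2 acc=0xE2B bytes_emitted=3
After char 6 ('p'=41): chars_in_quartet=3 acc=0x38AE9 bytes_emitted=3
After char 7 ('t'=45): chars_in_quartet=4 acc=0xE2BA6D -> emit E2 BA 6D, reset; bytes_emitted=6
After char 8 ('E'=4): chars_in_quartet=1 acc=0x4 bytes_emitted=6
After char 9 ('d'=29): chars_in_quartet=2 acc=0x11D bytes_emitted=6
After char 10 ('+'=62): chars_in_quartet=3 acc=0x477E bytes_emitted=6
After char 11 ('1'=53): chars_in_quartet=4 acc=0x11DFB5 -> emit 11 DF B5, reset; bytes_emitted=9
After char 12 ('0'=52): chars_in_quartet=1 acc=0x34 bytes_emitted=9
After char 13 ('A'=0): chars_in_quartet=2 acc=0xD00 bytes_emitted=9
Padding '==': partial quartet acc=0xD00 -> emit D0; bytes_emitted=10

Answer: EC 6E F8 E2 BA 6D 11 DF B5 D0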